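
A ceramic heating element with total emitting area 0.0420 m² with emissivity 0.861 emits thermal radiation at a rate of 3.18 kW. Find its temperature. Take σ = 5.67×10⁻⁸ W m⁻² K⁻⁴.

T ≈ 1120 K

From P = εσAT⁴, T = (P / εσA)^(1/4) = (3180 / (0.861 × 5.67×10⁻⁸ × 0.0420))^(1/4).
T = (1.55×10^12)^(1/4) = 1120 K.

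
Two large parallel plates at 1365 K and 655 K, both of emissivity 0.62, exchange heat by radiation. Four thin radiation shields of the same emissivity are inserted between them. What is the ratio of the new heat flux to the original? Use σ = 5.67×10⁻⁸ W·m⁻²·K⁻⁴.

ratio ≈ 0.200

With N identical shields there are N+1 = 5 gaps in series, each with the same radiative resistance, so the flux falls to 1/(N+1) of its unshielded value.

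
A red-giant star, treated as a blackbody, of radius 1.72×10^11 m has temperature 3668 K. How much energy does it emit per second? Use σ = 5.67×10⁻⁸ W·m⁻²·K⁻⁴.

A = 4πr² = 4π × (1.72×10^11)² = 3.72×10^23 m².
P = σAT⁴ = 5.67×10⁻⁸ × 3.72×10^23 × (3668)⁴ = 5.67×10⁻⁸ × 3.72×10^23 × 1.81×10^14.
P = 3.82×10^30 W.

P ≈ 3.82×10^30 W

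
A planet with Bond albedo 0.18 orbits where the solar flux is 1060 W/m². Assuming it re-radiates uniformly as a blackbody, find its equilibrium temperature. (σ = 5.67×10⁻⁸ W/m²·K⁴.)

Power absorbed = (1−a)S·πR²; power emitted = 4πR²σT⁴. Equating and cancelling πR²:
T = ((1−a)S / 4σ)^(1/4) = (869 / (4 × 5.67×10⁻⁸))^(1/4) = (3.83×10^9)^(1/4).
T = 249 K.

T ≈ 249 K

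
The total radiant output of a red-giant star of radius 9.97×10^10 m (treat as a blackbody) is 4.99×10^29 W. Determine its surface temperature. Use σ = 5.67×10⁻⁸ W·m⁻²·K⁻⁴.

T ≈ 2900 K

A = 4πr² = 4π × (9.97×10^10)² = 1.25×10^23 m².
From P = σAT⁴, T = (P / σA)^(1/4) = (4.99×10^29 / (5.67×10⁻⁸ × 1.25×10^23))^(1/4).
T = (7.05×10^13)^(1/4) = 2900 K.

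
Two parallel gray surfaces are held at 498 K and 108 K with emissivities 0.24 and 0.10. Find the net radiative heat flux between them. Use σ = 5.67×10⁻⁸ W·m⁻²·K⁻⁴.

q ≈ 264 W/m²

For two large parallel gray plates, q = σ(T₁⁴ − T₂⁴) / (1/ε₁ + 1/ε₂ − 1).
1/ε₁ + 1/ε₂ − 1 = 1/0.24 + 1/0.10 − 1 = 13.17.
T₁⁴ − T₂⁴ = 6.15×10^10 − 1.36×10^8 = 6.14×10^10 K⁴.
q = 5.67×10⁻⁸ × 6.14×10^10 / 13.17 = 264 W/m².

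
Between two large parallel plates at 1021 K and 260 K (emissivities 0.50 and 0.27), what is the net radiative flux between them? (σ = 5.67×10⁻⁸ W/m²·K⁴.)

For two large parallel gray plates, q = σ(T₁⁴ − T₂⁴) / (1/ε₁ + 1/ε₂ − 1).
1/ε₁ + 1/ε₂ − 1 = 1/0.50 + 1/0.27 − 1 = 4.704.
T₁⁴ − T₂⁴ = 1.09×10^12 − 4.57×10^9 = 1.08×10^12 K⁴.
q = 5.67×10⁻⁸ × 1.08×10^12 / 4.704 = 13000 W/m².

q ≈ 13000 W/m²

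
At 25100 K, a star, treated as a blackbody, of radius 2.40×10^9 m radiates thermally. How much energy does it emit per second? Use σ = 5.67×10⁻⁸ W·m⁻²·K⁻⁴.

P ≈ 1.63×10^30 W

A = 4πr² = 4π × (2.40×10^9)² = 7.24×10^19 m².
P = σAT⁴ = 5.67×10⁻⁸ × 7.24×10^19 × (25100)⁴ = 5.67×10⁻⁸ × 7.24×10^19 × 3.97×10^17.
P = 1.63×10^30 W.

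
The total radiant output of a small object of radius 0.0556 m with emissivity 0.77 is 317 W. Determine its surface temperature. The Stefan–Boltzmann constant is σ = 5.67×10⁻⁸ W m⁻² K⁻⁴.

A = 4πr² = 4π × (0.0556)² = 0.0388 m².
From P = εσAT⁴, T = (P / εσA)^(1/4) = (317 / (0.77 × 5.67×10⁻⁸ × 0.0388))^(1/4).
T = (1.87×10^11)^(1/4) = 658 K.

T ≈ 658 K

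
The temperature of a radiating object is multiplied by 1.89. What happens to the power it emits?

factor ≈ 12.8

P ∝ T⁴, so the power scales as (1.89)⁴ = 12.8.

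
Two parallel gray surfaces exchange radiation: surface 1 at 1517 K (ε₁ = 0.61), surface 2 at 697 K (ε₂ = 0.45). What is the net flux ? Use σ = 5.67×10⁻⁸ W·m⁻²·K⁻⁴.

For two large parallel gray plates, q = σ(T₁⁴ − T₂⁴) / (1/ε₁ + 1/ε₂ − 1).
1/ε₁ + 1/ε₂ − 1 = 1/0.61 + 1/0.45 − 1 = 2.862.
T₁⁴ − T₂⁴ = 5.30×10^12 − 2.36×10^11 = 5.06×10^12 K⁴.
q = 5.67×10⁻⁸ × 5.06×10^12 / 2.862 = 1.00×10^5 W/m².

q ≈ 1.00×10^5 W/m²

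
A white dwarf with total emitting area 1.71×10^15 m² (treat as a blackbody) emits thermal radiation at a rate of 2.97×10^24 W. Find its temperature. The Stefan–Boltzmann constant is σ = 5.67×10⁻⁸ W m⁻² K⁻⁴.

T ≈ 13200 K

From P = σAT⁴, T = (P / σA)^(1/4) = (2.97×10^24 / (5.67×10⁻⁸ × 1.71×10^15))^(1/4).
T = (3.06×10^16)^(1/4) = 13200 K.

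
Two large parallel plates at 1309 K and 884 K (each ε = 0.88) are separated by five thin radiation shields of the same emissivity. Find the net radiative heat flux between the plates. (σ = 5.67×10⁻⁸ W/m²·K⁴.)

q ≈ 17300 W/m²

Each of the 6 gaps contributes resistance (2/ε − 1) = 2/0.88 − 1 = 1.273; total = 7.636.
q = σ(T₁⁴ − T₂⁴) / 7.636 = 5.67×10⁻⁸ × 2.33×10^12 / 7.636 = 17300 W/m².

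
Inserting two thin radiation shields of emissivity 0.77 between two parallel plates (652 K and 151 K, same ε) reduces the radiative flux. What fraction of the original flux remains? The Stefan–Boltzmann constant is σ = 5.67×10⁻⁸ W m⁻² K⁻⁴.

With N identical shields there are N+1 = 3 gaps in series, each with the same radiative resistance, so the flux falls to 1/(N+1) of its unshielded value.

ratio ≈ 0.333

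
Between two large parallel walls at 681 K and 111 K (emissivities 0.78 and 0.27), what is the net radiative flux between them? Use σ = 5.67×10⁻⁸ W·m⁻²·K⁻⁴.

For two large parallel gray plates, q = σ(T₁⁴ − T₂⁴) / (1/ε₁ + 1/ε₂ − 1).
1/ε₁ + 1/ε₂ − 1 = 1/0.78 + 1/0.27 − 1 = 3.986.
T₁⁴ − T₂⁴ = 2.15×10^11 − 1.52×10^8 = 2.15×10^11 K⁴.
q = 5.67×10⁻⁸ × 2.15×10^11 / 3.986 = 3060 W/m².

q ≈ 3060 W/m²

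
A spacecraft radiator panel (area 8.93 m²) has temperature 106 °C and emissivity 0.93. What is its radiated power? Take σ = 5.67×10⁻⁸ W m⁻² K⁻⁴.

P ≈ 9720 W

106 °C = 379 K.
Stefan–Boltzmann: P = εσAT⁴ = 0.93 × 5.67×10⁻⁸ × 8.93 × (379)⁴ = 0.93 × 5.67×10⁻⁸ × 8.93 × 2.06×10^10.
P = 9720 W.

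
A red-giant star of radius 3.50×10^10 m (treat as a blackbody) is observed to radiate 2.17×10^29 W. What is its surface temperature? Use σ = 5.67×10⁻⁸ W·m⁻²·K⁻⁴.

T ≈ 3970 K

A = 4πr² = 4π × (3.50×10^10)² = 1.54×10^22 m².
From P = σAT⁴, T = (P / σA)^(1/4) = (2.17×10^29 / (5.67×10⁻⁸ × 1.54×10^22))^(1/4).
T = (2.49×10^14)^(1/4) = 3970 K.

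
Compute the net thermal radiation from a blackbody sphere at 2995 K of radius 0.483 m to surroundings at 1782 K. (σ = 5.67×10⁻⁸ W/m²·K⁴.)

A = 4πr² = 4π × (0.483)² = 2.93 m².
Q = σA(T⁴ − T_s⁴). T⁴ − T_s⁴ = (2995)⁴ − (1782)⁴ = 8.05×10^13 − 1.01×10^13 = 7.04×10^13 K⁴.
Q = 5.67×10⁻⁸ × 2.93 × 7.04×10^13 = 1.17×10^7 W.

Q ≈ 1.17×10^7 W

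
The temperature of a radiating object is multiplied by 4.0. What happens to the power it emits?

factor ≈ 256

P ∝ T⁴, so the power scales as (4.0)⁴ = 256.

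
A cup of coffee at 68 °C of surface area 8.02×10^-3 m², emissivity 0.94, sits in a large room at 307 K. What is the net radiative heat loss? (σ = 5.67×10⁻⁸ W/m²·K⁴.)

Convert: 68 °C = 341 K.
Q = εσA(T⁴ − T_s⁴). T⁴ − T_s⁴ = (341)⁴ − (307)⁴ = 1.35×10^10 − 8.88×10^9 = 4.64×10^9 K⁴.
Q = 0.94 × 5.67×10⁻⁸ × 8.02×10^-3 × 4.64×10^9 = 1.98 W.

Q ≈ 1.98 W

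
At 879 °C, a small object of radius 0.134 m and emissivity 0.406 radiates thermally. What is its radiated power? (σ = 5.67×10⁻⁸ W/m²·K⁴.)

P ≈ 9150 W

A = 4πr² = 4π × (0.134)² = 0.226 m².
879 °C = 1152 K.
Stefan–Boltzmann: P = εσAT⁴ = 0.406 × 5.67×10⁻⁸ × 0.226 × (1152)⁴ = 0.406 × 5.67×10⁻⁸ × 0.226 × 1.76×10^12.
P = 9150 W.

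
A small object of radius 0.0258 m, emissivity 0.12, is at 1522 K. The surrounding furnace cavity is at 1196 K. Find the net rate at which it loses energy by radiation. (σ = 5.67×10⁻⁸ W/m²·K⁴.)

Q ≈ 189 W

A = 4πr² = 4π × (0.0258)² = 8.36×10^-3 m².
Q = εσA(T⁴ − T_s⁴). T⁴ − T_s⁴ = (1522)⁴ − (1196)⁴ = 5.37×10^12 − 2.05×10^12 = 3.32×10^12 K⁴.
Q = 0.12 × 5.67×10⁻⁸ × 8.36×10^-3 × 3.32×10^12 = 189 W.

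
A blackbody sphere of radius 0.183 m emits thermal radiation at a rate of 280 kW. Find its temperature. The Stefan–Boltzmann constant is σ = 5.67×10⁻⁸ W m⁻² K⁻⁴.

A = 4πr² = 4π × (0.183)² = 0.421 m².
From P = σAT⁴, T = (P / σA)^(1/4) = (2.80×10^5 / (5.67×10⁻⁸ × 0.421))^(1/4).
T = (1.17×10^13)^(1/4) = 1850 K.

T ≈ 1850 K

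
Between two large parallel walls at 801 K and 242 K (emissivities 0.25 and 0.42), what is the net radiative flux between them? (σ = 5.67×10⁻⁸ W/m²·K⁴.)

For two large parallel gray plates, q = σ(T₁⁴ − T₂⁴) / (1/ε₁ + 1/ε₂ − 1).
1/ε₁ + 1/ε₂ − 1 = 1/0.25 + 1/0.42 − 1 = 5.381.
T₁⁴ − T₂⁴ = 4.12×10^11 − 3.43×10^9 = 4.08×10^11 K⁴.
q = 5.67×10⁻⁸ × 4.08×10^11 / 5.381 = 4300 W/m².

q ≈ 4300 W/m²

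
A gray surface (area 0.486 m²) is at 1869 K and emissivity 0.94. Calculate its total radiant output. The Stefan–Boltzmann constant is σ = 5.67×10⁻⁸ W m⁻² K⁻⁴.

P = εσAT⁴ = 0.94 × 5.67×10⁻⁸ × 0.486 × (1869)⁴ = 0.94 × 5.67×10⁻⁸ × 0.486 × 1.22×10^13.
P = 3.16×10^5 W.

P ≈ 3.16×10^5 W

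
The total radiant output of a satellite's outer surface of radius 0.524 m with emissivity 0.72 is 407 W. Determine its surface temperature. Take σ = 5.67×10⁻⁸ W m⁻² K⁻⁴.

A = 4πr² = 4π × (0.524)² = 3.45 m².
From P = εσAT⁴, T = (P / εσA)^(1/4) = (407 / (0.72 × 5.67×10⁻⁸ × 3.45))^(1/4).
T = (2.89×10^9)^(1/4) = 232 K.

T ≈ 232 K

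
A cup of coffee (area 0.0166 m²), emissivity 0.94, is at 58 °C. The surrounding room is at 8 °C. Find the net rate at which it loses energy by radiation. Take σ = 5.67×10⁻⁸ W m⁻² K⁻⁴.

Q ≈ 5.10 W

Convert: 58 °C = 331 K; 8 °C = 281 K.
Q = εσA(T⁴ − T_s⁴). T⁴ − T_s⁴ = (331)⁴ − (281)⁴ = 1.20×10^10 − 6.23×10^9 = 5.77×10^9 K⁴.
Q = 0.94 × 5.67×10⁻⁸ × 0.0166 × 5.77×10^9 = 5.10 W.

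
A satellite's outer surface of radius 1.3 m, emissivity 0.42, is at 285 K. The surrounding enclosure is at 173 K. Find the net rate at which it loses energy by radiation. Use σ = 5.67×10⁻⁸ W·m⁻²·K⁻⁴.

Q ≈ 2880 W

A = 4πr² = 4π × (1.3)² = 21.2 m².
Q = εσA(T⁴ − T_s⁴). T⁴ − T_s⁴ = (285)⁴ − (173)⁴ = 6.60×10^9 − 8.96×10^8 = 5.70×10^9 K⁴.
Q = 0.42 × 5.67×10⁻⁸ × 21.2 × 5.70×10^9 = 2880 W.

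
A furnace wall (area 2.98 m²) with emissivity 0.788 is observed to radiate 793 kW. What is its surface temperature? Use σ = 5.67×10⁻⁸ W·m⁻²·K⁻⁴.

T ≈ 1560 K

From P = εσAT⁴, T = (P / εσA)^(1/4) = (7.93×10^5 / (0.788 × 5.67×10⁻⁸ × 2.98))^(1/4).
T = (5.96×10^12)^(1/4) = 1560 K.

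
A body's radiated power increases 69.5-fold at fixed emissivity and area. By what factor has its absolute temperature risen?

factor ≈ 2.89

P ∝ T⁴ ⇒ T ∝ P^(1/4), so T scales by (69.5)^(1/4) = 2.89.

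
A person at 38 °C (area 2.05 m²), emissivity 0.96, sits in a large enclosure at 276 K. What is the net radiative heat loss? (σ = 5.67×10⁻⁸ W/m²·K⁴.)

Q ≈ 396 W

Convert: 38 °C = 311 K.
Q = εσA(T⁴ − T_s⁴). T⁴ − T_s⁴ = (311)⁴ − (276)⁴ = 9.35×10^9 − 5.80×10^9 = 3.55×10^9 K⁴.
Q = 0.96 × 5.67×10⁻⁸ × 2.05 × 3.55×10^9 = 396 W.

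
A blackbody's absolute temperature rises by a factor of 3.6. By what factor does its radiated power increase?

P ∝ T⁴, so the power scales as (3.6)⁴ = 168.

factor ≈ 168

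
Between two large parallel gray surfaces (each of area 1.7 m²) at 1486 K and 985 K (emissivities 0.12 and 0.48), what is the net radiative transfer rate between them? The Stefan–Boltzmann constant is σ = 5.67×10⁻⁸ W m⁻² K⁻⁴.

Q ≈ 40300 W

For two large parallel gray plates, q = σ(T₁⁴ − T₂⁴) / (1/ε₁ + 1/ε₂ − 1).
1/ε₁ + 1/ε₂ − 1 = 1/0.12 + 1/0.48 − 1 = 9.417.
T₁⁴ − T₂⁴ = 4.88×10^12 − 9.41×10^11 = 3.93×10^12 K⁴.
q = 5.67×10⁻⁸ × 3.93×10^12 / 9.417 = 23700 W/m².
Q = q·A = 23700 × 1.7 = 40300 W.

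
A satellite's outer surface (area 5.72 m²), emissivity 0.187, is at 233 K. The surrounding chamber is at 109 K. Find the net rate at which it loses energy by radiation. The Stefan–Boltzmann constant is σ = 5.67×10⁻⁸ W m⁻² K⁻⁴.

Q ≈ 170 W

Q = εσA(T⁴ − T_s⁴). T⁴ − T_s⁴ = (233)⁴ − (109)⁴ = 2.95×10^9 − 1.41×10^8 = 2.81×10^9 K⁴.
Q = 0.187 × 5.67×10⁻⁸ × 5.72 × 2.81×10^9 = 170 W.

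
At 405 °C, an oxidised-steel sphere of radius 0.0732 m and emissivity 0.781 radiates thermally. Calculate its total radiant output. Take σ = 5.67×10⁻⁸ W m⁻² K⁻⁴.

P ≈ 630 W

A = 4πr² = 4π × (0.0732)² = 0.0673 m².
405 °C = 678 K.
Stefan–Boltzmann: P = εσAT⁴ = 0.781 × 5.67×10⁻⁸ × 0.0673 × (678)⁴ = 0.781 × 5.67×10⁻⁸ × 0.0673 × 2.11×10^11.
P = 630 W.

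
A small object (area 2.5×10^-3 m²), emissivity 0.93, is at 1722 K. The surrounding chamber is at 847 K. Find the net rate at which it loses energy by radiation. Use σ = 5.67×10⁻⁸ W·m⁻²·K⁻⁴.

Q = εσA(T⁴ − T_s⁴). T⁴ − T_s⁴ = (1722)⁴ − (847)⁴ = 8.79×10^12 − 5.15×10^11 = 8.28×10^12 K⁴.
Q = 0.93 × 5.67×10⁻⁸ × 2.50×10^-3 × 8.28×10^12 = 1090 W.

Q ≈ 1090 W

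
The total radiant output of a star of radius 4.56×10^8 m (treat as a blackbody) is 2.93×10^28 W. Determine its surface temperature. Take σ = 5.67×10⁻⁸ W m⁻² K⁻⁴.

T ≈ 21100 K

A = 4πr² = 4π × (4.56×10^8)² = 2.61×10^18 m².
From P = σAT⁴, T = (P / σA)^(1/4) = (2.93×10^28 / (5.67×10⁻⁸ × 2.61×10^18))^(1/4).
T = (1.98×10^17)^(1/4) = 21100 K.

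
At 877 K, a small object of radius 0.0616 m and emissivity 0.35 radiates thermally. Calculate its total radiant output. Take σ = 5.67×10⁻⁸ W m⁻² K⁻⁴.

P ≈ 560 W

A = 4πr² = 4π × (0.0616)² = 0.0477 m².
P = εσAT⁴ = 0.35 × 5.67×10⁻⁸ × 0.0477 × (877)⁴ = 0.35 × 5.67×10⁻⁸ × 0.0477 × 5.92×10^11.
P = 560 W.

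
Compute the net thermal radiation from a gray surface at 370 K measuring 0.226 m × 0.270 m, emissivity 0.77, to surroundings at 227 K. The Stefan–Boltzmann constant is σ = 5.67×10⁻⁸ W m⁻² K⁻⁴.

Q ≈ 42.9 W

A = 0.226 × 0.270 = 0.0610 m².
Q = εσA(T⁴ − T_s⁴). T⁴ − T_s⁴ = (370)⁴ − (227)⁴ = 1.87×10^10 − 2.66×10^9 = 1.61×10^10 K⁴.
Q = 0.77 × 5.67×10⁻⁸ × 0.0610 × 1.61×10^10 = 42.9 W.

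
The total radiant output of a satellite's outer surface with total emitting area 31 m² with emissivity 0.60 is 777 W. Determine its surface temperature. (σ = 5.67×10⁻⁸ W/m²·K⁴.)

T ≈ 165 K

From P = εσAT⁴, T = (P / εσA)^(1/4) = (777 / (0.60 × 5.67×10⁻⁸ × 31.0))^(1/4).
T = (7.37×10^8)^(1/4) = 165 K.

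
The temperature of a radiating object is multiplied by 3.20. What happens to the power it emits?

factor ≈ 105

P ∝ T⁴, so the power scales as (3.20)⁴ = 105.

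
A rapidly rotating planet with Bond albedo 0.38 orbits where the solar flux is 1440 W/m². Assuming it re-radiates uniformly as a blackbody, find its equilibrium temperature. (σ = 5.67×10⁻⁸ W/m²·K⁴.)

Power absorbed = (1−a)S·πR²; power emitted = 4πR²σT⁴. Equating and cancelling πR²:
T = ((1−a)S / 4σ)^(1/4) = (893 / (4 × 5.67×10⁻⁸))^(1/4) = (3.94×10^9)^(1/4).
T = 250 K.

T ≈ 250 K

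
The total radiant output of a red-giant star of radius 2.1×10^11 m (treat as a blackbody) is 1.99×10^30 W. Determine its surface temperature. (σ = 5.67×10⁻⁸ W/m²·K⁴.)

T ≈ 2820 K

A = 4πr² = 4π × (2.1×10^11)² = 5.54×10^23 m².
From P = σAT⁴, T = (P / σA)^(1/4) = (1.99×10^30 / (5.67×10⁻⁸ × 5.54×10^23))^(1/4).
T = (6.33×10^13)^(1/4) = 2820 K.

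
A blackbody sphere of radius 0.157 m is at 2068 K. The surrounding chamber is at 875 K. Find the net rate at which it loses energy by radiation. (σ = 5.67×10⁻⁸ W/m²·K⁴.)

A = 4πr² = 4π × (0.157)² = 0.310 m².
Q = σA(T⁴ − T_s⁴). T⁴ − T_s⁴ = (2068)⁴ − (875)⁴ = 1.83×10^13 − 5.86×10^11 = 1.77×10^13 K⁴.
Q = 5.67×10⁻⁸ × 0.310 × 1.77×10^13 = 3.11×10^5 W.

Q ≈ 3.11×10^5 W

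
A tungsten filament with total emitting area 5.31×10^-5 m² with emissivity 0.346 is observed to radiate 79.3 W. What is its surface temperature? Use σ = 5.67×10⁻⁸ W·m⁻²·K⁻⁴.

T ≈ 2950 K

From P = εσAT⁴, T = (P / εσA)^(1/4) = (79.3 / (0.346 × 5.67×10⁻⁸ × 5.31×10^-5))^(1/4).
T = (7.61×10^13)^(1/4) = 2950 K.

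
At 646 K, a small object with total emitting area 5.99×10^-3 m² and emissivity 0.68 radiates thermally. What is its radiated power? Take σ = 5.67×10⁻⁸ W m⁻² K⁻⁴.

P ≈ 40.2 W

P = εσAT⁴ = 0.68 × 5.67×10⁻⁸ × 5.99×10^-3 × (646)⁴ = 0.68 × 5.67×10⁻⁸ × 5.99×10^-3 × 1.74×10^11.
P = 40.2 W.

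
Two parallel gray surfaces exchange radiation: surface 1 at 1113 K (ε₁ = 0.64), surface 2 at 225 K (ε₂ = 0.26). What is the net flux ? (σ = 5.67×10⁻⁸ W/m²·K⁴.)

q ≈ 19700 W/m²

For two large parallel gray plates, q = σ(T₁⁴ − T₂⁴) / (1/ε₁ + 1/ε₂ − 1).
1/ε₁ + 1/ε₂ − 1 = 1/0.64 + 1/0.26 − 1 = 4.409.
T₁⁴ − T₂⁴ = 1.53×10^12 − 2.56×10^9 = 1.53×10^12 K⁴.
q = 5.67×10⁻⁸ × 1.53×10^12 / 4.409 = 19700 W/m².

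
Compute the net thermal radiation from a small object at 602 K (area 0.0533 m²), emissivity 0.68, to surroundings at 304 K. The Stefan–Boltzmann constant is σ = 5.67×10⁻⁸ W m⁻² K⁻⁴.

Q = εσA(T⁴ − T_s⁴). T⁴ − T_s⁴ = (602)⁴ − (304)⁴ = 1.31×10^11 − 8.54×10^9 = 1.23×10^11 K⁴.
Q = 0.68 × 5.67×10⁻⁸ × 0.0533 × 1.23×10^11 = 252 W.

Q ≈ 252 W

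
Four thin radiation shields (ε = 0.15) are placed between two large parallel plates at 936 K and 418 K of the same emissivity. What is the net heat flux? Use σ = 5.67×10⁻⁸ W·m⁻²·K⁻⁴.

Each of the 5 gaps contributes resistance (2/ε − 1) = 2/0.15 − 1 = 12.33; total = 61.67.
q = σ(T₁⁴ − T₂⁴) / 61.67 = 5.67×10⁻⁸ × 7.37×10^11 / 61.67 = 678 W/m².

q ≈ 678 W/m²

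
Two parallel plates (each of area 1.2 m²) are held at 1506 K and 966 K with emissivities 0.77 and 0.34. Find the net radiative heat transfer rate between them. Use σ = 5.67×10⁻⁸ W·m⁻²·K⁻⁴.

Q ≈ 89700 W

For two large parallel gray plates, q = σ(T₁⁴ − T₂⁴) / (1/ε₁ + 1/ε₂ − 1).
1/ε₁ + 1/ε₂ − 1 = 1/0.77 + 1/0.34 − 1 = 3.240.
T₁⁴ − T₂⁴ = 5.14×10^12 − 8.71×10^11 = 4.27×10^12 K⁴.
q = 5.67×10⁻⁸ × 4.27×10^12 / 3.240 = 74800 W/m².
Q = q·A = 74800 × 1.2 = 89700 W.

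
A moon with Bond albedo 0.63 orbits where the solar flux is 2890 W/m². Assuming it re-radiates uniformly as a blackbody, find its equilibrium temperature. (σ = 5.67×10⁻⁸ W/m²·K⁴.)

T ≈ 262 K

Power absorbed = (1−a)S·πR²; power emitted = 4πR²σT⁴. Equating and cancelling πR²:
T = ((1−a)S / 4σ)^(1/4) = (1070 / (4 × 5.67×10⁻⁸))^(1/4) = (4.71×10^9)^(1/4).
T = 262 K.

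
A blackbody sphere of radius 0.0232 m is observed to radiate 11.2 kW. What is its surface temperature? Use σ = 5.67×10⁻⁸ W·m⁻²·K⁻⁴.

T ≈ 2320 K

A = 4πr² = 4π × (0.0232)² = 6.76×10^-3 m².
From P = σAT⁴, T = (P / σA)^(1/4) = (11200 / (5.67×10⁻⁸ × 6.76×10^-3))^(1/4).
T = (2.92×10^13)^(1/4) = 2320 K.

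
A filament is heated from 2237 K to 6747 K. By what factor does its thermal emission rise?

ratio ≈ 82.8

P ∝ T⁴, so the ratio is (6747/2237)⁴ = (3.016)⁴ = 82.8.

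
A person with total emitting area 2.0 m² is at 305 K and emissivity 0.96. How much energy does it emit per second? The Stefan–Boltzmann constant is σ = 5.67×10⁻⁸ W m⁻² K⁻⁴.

P = εσAT⁴ = 0.96 × 5.67×10⁻⁸ × 2.00 × (305)⁴ = 0.96 × 5.67×10⁻⁸ × 2.00 × 8.65×10^9.
P = 942 W.

P ≈ 942 W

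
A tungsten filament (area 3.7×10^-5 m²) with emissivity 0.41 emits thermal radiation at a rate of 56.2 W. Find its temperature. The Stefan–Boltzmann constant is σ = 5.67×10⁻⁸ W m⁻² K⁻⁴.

T ≈ 2840 K

From P = εσAT⁴, T = (P / εσA)^(1/4) = (56.2 / (0.41 × 5.67×10⁻⁸ × 3.70×10^-5))^(1/4).
T = (6.53×10^13)^(1/4) = 2840 K.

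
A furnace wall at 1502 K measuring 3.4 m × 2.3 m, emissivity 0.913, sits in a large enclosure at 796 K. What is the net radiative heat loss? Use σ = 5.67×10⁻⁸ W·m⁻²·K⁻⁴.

Q ≈ 1.90×10^6 W

A = 3.4 × 2.3 = 7.82 m².
Q = εσA(T⁴ − T_s⁴). T⁴ − T_s⁴ = (1502)⁴ − (796)⁴ = 5.09×10^12 − 4.01×10^11 = 4.69×10^12 K⁴.
Q = 0.913 × 5.67×10⁻⁸ × 7.82 × 4.69×10^12 = 1.90×10^6 W.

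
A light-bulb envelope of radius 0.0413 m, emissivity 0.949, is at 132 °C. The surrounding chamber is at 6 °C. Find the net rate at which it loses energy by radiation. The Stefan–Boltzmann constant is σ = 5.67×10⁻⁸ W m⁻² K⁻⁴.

Q ≈ 24.0 W

A = 4πr² = 4π × (0.0413)² = 0.0214 m².
Convert: 132 °C = 405 K; 6 °C = 279 K.
Q = εσA(T⁴ − T_s⁴). T⁴ − T_s⁴ = (405)⁴ − (279)⁴ = 2.69×10^10 − 6.06×10^9 = 2.08×10^10 K⁴.
Q = 0.949 × 5.67×10⁻⁸ × 0.0214 × 2.08×10^10 = 24.0 W.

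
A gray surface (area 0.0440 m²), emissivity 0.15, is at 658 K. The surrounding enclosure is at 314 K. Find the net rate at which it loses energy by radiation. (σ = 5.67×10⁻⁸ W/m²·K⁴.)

Q ≈ 66.5 W

Q = εσA(T⁴ − T_s⁴). T⁴ − T_s⁴ = (658)⁴ − (314)⁴ = 1.87×10^11 − 9.72×10^9 = 1.78×10^11 K⁴.
Q = 0.15 × 5.67×10⁻⁸ × 0.0440 × 1.78×10^11 = 66.5 W.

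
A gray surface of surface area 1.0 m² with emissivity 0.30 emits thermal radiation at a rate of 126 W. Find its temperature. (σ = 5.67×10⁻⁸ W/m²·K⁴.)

T ≈ 293 K

From P = εσAT⁴, T = (P / εσA)^(1/4) = (126 / (0.30 × 5.67×10⁻⁸ × 1.00))^(1/4).
T = (7.41×10^9)^(1/4) = 293 K.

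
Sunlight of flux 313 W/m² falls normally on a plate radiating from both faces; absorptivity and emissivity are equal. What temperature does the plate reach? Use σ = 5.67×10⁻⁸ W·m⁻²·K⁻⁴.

Absorbed flux αS = emitted flux 2εσT⁴ per unit area; with α = ε this gives T = (S/2σ)^(1/4).
T = (313 / (2 × 5.67×10⁻⁸))^(1/4) = (2.76×10^9)^(1/4).
T = 229 K.

T ≈ 229 K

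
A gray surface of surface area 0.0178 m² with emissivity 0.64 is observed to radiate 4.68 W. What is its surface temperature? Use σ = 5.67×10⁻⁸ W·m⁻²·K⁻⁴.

T ≈ 292 K

From P = εσAT⁴, T = (P / εσA)^(1/4) = (4.68 / (0.64 × 5.67×10⁻⁸ × 0.0178))^(1/4).
T = (7.25×10^9)^(1/4) = 292 K.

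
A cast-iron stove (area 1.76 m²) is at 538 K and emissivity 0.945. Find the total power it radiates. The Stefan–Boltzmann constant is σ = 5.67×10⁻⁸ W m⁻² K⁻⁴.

P = εσAT⁴ = 0.945 × 5.67×10⁻⁸ × 1.76 × (538)⁴ = 0.945 × 5.67×10⁻⁸ × 1.76 × 8.38×10^10.
P = 7900 W.

P ≈ 7900 W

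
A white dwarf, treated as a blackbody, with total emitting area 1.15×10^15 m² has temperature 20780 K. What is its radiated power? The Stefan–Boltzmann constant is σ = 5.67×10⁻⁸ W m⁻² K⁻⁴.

P ≈ 1.22×10^25 W

P = σAT⁴ = 5.67×10⁻⁸ × 1.15×10^15 × (20780)⁴ = 5.67×10⁻⁸ × 1.15×10^15 × 1.86×10^17.
P = 1.22×10^25 W.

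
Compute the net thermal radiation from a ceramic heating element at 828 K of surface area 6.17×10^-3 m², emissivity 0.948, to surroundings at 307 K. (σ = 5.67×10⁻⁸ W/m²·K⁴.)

Q = εσA(T⁴ − T_s⁴). T⁴ − T_s⁴ = (828)⁴ − (307)⁴ = 4.70×10^11 − 8.88×10^9 = 4.61×10^11 K⁴.
Q = 0.948 × 5.67×10⁻⁸ × 6.17×10^-3 × 4.61×10^11 = 153 W.

Q ≈ 153 W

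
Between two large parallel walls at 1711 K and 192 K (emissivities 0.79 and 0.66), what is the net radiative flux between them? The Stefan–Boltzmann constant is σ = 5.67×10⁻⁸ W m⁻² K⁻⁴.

q ≈ 2.73×10^5 W/m²

For two large parallel gray plates, q = σ(T₁⁴ − T₂⁴) / (1/ε₁ + 1/ε₂ − 1).
1/ε₁ + 1/ε₂ − 1 = 1/0.79 + 1/0.66 − 1 = 1.781.
T₁⁴ − T₂⁴ = 8.57×10^12 − 1.36×10^9 = 8.57×10^12 K⁴.
q = 5.67×10⁻⁸ × 8.57×10^12 / 1.781 = 2.73×10^5 W/m².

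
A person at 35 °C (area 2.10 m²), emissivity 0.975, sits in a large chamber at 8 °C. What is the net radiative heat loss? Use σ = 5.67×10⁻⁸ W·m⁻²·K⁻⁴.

Q ≈ 321 W

Convert: 35 °C = 308 K; 8 °C = 281 K.
Q = εσA(T⁴ − T_s⁴). T⁴ − T_s⁴ = (308)⁴ − (281)⁴ = 9.00×10^9 − 6.23×10^9 = 2.76×10^9 K⁴.
Q = 0.975 × 5.67×10⁻⁸ × 2.10 × 2.76×10^9 = 321 W.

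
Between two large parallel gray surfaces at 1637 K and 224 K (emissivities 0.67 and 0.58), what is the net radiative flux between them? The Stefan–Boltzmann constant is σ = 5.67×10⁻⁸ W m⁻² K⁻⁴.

q ≈ 1.84×10^5 W/m²

For two large parallel gray plates, q = σ(T₁⁴ − T₂⁴) / (1/ε₁ + 1/ε₂ − 1).
1/ε₁ + 1/ε₂ − 1 = 1/0.67 + 1/0.58 − 1 = 2.217.
T₁⁴ − T₂⁴ = 7.18×10^12 − 2.52×10^9 = 7.18×10^12 K⁴.
q = 5.67×10⁻⁸ × 7.18×10^12 / 2.217 = 1.84×10^5 W/m².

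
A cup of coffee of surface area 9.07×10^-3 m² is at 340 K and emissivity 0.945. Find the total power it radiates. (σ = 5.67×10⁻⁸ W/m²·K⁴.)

Stefan–Boltzmann: P = εσAT⁴ = 0.945 × 5.67×10⁻⁸ × 9.07×10^-3 × (340)⁴ = 0.945 × 5.67×10⁻⁸ × 9.07×10^-3 × 1.34×10^10.
P = 6.49 W.

P ≈ 6.49 W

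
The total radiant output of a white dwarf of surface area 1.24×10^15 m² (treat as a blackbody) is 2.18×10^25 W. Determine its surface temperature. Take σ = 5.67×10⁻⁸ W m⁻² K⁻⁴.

From P = σAT⁴, T = (P / σA)^(1/4) = (2.18×10^25 / (5.67×10⁻⁸ × 1.24×10^15))^(1/4).
T = (3.10×10^17)^(1/4) = 23600 K.

T ≈ 23600 K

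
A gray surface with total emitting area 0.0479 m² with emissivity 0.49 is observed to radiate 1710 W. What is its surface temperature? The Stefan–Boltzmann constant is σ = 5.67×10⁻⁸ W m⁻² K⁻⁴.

From P = εσAT⁴, T = (P / εσA)^(1/4) = (1710 / (0.49 × 5.67×10⁻⁸ × 0.0479))^(1/4).
T = (1.28×10^12)^(1/4) = 1060 K.

T ≈ 1060 K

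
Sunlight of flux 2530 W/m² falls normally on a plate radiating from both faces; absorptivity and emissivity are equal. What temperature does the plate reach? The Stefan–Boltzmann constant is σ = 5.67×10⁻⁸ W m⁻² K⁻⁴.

Absorbed flux αS = emitted flux 2εσT⁴ per unit area; with α = ε this gives T = (S/2σ)^(1/4).
T = (2530 / (2 × 5.67×10⁻⁸))^(1/4) = (2.23×10^10)^(1/4).
T = 386 K.

T ≈ 386 K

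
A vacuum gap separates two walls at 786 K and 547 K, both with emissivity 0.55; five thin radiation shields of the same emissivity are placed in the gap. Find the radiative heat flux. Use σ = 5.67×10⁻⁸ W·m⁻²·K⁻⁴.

Each of the 6 gaps contributes resistance (2/ε − 1) = 2/0.55 − 1 = 2.636; total = 15.82.
q = σ(T₁⁴ − T₂⁴) / 15.82 = 5.67×10⁻⁸ × 2.92×10^11 / 15.82 = 1050 W/m².

q ≈ 1050 W/m²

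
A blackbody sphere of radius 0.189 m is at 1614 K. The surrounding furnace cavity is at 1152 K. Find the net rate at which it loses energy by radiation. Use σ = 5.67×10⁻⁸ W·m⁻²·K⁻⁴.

Q ≈ 1.28×10^5 W

A = 4πr² = 4π × (0.189)² = 0.449 m².
Q = σA(T⁴ − T_s⁴). T⁴ − T_s⁴ = (1614)⁴ − (1152)⁴ = 6.79×10^12 − 1.76×10^12 = 5.02×10^12 K⁴.
Q = 5.67×10⁻⁸ × 0.449 × 5.02×10^12 = 1.28×10^5 W.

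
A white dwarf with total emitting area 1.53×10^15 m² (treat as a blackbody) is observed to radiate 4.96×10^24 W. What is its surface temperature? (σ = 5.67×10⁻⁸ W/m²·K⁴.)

T ≈ 15500 K

From P = σAT⁴, T = (P / σA)^(1/4) = (4.96×10^24 / (5.67×10⁻⁸ × 1.53×10^15))^(1/4).
T = (5.72×10^16)^(1/4) = 15500 K.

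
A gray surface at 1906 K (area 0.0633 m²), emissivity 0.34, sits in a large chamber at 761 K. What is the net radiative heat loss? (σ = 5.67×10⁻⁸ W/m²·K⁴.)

Q = εσA(T⁴ − T_s⁴). T⁴ − T_s⁴ = (1906)⁴ − (761)⁴ = 1.32×10^13 − 3.35×10^11 = 1.29×10^13 K⁴.
Q = 0.34 × 5.67×10⁻⁸ × 0.0633 × 1.29×10^13 = 15700 W.

Q ≈ 15700 W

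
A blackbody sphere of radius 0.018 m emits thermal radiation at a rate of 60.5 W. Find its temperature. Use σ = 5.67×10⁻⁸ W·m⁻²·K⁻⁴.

T ≈ 715 K

A = 4πr² = 4π × (0.018)² = 4.07×10^-3 m².
From P = σAT⁴, T = (P / σA)^(1/4) = (60.5 / (5.67×10⁻⁸ × 4.07×10^-3))^(1/4).
T = (2.62×10^11)^(1/4) = 715 K.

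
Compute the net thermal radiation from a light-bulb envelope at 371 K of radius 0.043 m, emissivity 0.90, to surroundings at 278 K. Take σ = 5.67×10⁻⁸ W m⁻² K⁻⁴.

A = 4πr² = 4π × (0.043)² = 0.0232 m².
Q = εσA(T⁴ − T_s⁴). T⁴ − T_s⁴ = (371)⁴ − (278)⁴ = 1.89×10^10 − 5.97×10^9 = 1.30×10^10 K⁴.
Q = 0.90 × 5.67×10⁻⁸ × 0.0232 × 1.30×10^10 = 15.4 W.

Q ≈ 15.4 W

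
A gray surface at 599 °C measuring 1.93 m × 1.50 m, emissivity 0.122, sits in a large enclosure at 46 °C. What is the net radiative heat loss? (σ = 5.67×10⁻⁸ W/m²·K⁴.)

Q ≈ 11400 W

A = 1.93 × 1.50 = 2.90 m².
Convert: 599 °C = 872 K; 46 °C = 319 K.
Q = εσA(T⁴ − T_s⁴). T⁴ − T_s⁴ = (872)⁴ − (319)⁴ = 5.78×10^11 − 1.04×10^10 = 5.68×10^11 K⁴.
Q = 0.122 × 5.67×10⁻⁸ × 2.90 × 5.68×10^11 = 11400 W.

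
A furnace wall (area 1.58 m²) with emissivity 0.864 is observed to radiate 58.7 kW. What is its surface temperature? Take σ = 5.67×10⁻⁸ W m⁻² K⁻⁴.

From P = εσAT⁴, T = (P / εσA)^(1/4) = (58700 / (0.864 × 5.67×10⁻⁸ × 1.58))^(1/4).
T = (7.58×10^11)^(1/4) = 933 K.

T ≈ 933 K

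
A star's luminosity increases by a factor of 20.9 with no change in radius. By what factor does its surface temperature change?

P ∝ T⁴ ⇒ T ∝ P^(1/4), so T scales by (20.9)^(1/4) = 2.14.

factor ≈ 2.14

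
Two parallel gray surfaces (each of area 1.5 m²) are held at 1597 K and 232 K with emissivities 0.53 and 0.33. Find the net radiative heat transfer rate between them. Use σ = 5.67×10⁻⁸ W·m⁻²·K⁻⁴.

For two large parallel gray plates, q = σ(T₁⁴ − T₂⁴) / (1/ε₁ + 1/ε₂ − 1).
1/ε₁ + 1/ε₂ − 1 = 1/0.53 + 1/0.33 − 1 = 3.917.
T₁⁴ − T₂⁴ = 6.50×10^12 − 2.90×10^9 = 6.50×10^12 K⁴.
q = 5.67×10⁻⁸ × 6.50×10^12 / 3.917 = 94100 W/m².
Q = q·A = 94100 × 1.5 = 1.41×10^5 W.

Q ≈ 1.41×10^5 W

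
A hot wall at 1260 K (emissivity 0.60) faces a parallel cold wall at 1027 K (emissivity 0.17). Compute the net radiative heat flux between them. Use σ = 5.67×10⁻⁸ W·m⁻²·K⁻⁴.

q ≈ 12200 W/m²

For two large parallel gray plates, q = σ(T₁⁴ − T₂⁴) / (1/ε₁ + 1/ε₂ − 1).
1/ε₁ + 1/ε₂ − 1 = 1/0.60 + 1/0.17 − 1 = 6.549.
T₁⁴ − T₂⁴ = 2.52×10^12 − 1.11×10^12 = 1.41×10^12 K⁴.
q = 5.67×10⁻⁸ × 1.41×10^12 / 6.549 = 12200 W/m².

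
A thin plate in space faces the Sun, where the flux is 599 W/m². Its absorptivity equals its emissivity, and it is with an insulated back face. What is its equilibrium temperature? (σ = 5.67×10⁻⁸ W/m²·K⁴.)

Absorbed flux αS = emitted flux εσT⁴ (one radiating face); with α = ε, T = (S/σ)^(1/4).
T = (599 / 5.67×10⁻⁸)^(1/4) = (1.06×10^10)^(1/4).
T = 321 K.

T ≈ 321 K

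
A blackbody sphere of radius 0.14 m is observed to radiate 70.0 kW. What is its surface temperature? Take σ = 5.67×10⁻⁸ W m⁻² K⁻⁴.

A = 4πr² = 4π × (0.14)² = 0.246 m².
From P = σAT⁴, T = (P / σA)^(1/4) = (70000 / (5.67×10⁻⁸ × 0.246))^(1/4).
T = (5.01×10^12)^(1/4) = 1500 K.

T ≈ 1500 K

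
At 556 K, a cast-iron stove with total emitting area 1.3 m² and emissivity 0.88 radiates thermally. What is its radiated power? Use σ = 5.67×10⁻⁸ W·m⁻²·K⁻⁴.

P ≈ 6200 W

P = εσAT⁴ = 0.88 × 5.67×10⁻⁸ × 1.30 × (556)⁴ = 0.88 × 5.67×10⁻⁸ × 1.30 × 9.56×10^10.
P = 6200 W.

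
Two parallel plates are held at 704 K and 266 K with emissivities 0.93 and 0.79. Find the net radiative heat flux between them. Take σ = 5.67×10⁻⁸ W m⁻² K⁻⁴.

q ≈ 10200 W/m²

For two large parallel gray plates, q = σ(T₁⁴ − T₂⁴) / (1/ε₁ + 1/ε₂ − 1).
1/ε₁ + 1/ε₂ − 1 = 1/0.93 + 1/0.79 − 1 = 1.341.
T₁⁴ − T₂⁴ = 2.46×10^11 − 5.01×10^9 = 2.41×10^11 K⁴.
q = 5.67×10⁻⁸ × 2.41×10^11 / 1.341 = 10200 W/m².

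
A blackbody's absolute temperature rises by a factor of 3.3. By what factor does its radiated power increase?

factor ≈ 119

P ∝ T⁴, so the power scales as (3.3)⁴ = 119.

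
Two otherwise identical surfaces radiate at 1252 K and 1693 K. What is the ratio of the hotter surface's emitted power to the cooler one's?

ratio ≈ 3.34

P ∝ T⁴, so the ratio is (1693/1252)⁴ = (1.352)⁴ = 3.34.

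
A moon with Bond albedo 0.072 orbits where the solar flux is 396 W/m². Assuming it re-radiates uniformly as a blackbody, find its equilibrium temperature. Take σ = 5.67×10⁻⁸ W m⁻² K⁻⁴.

T ≈ 201 K

Power absorbed = (1−a)S·πR²; power emitted = 4πR²σT⁴. Equating and cancelling πR²:
T = ((1−a)S / 4σ)^(1/4) = (367 / (4 × 5.67×10⁻⁸))^(1/4) = (1.62×10^9)^(1/4).
T = 201 K.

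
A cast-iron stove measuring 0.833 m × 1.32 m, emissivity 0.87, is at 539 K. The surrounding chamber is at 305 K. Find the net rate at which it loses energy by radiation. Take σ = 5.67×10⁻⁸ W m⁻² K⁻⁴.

A = 0.833 × 1.32 = 1.10 m².
Q = εσA(T⁴ − T_s⁴). T⁴ − T_s⁴ = (539)⁴ − (305)⁴ = 8.44×10^10 − 8.65×10^9 = 7.57×10^10 K⁴.
Q = 0.87 × 5.67×10⁻⁸ × 1.10 × 7.57×10^10 = 4110 W.

Q ≈ 4110 W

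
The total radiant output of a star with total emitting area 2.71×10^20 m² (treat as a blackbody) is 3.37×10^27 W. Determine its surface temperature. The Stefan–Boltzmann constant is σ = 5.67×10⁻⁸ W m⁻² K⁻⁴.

From P = σAT⁴, T = (P / σA)^(1/4) = (3.37×10^27 / (5.67×10⁻⁸ × 2.71×10^20))^(1/4).
T = (2.19×10^14)^(1/4) = 3850 K.

T ≈ 3850 K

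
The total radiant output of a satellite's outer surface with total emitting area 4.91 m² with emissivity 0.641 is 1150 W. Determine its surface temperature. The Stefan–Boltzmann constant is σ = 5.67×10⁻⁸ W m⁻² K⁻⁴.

T ≈ 283 K

From P = εσAT⁴, T = (P / εσA)^(1/4) = (1150 / (0.641 × 5.67×10⁻⁸ × 4.91))^(1/4).
T = (6.44×10^9)^(1/4) = 283 K.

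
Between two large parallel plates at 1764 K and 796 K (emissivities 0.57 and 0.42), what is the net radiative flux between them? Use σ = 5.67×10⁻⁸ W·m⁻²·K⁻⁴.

For two large parallel gray plates, q = σ(T₁⁴ − T₂⁴) / (1/ε₁ + 1/ε₂ − 1).
1/ε₁ + 1/ε₂ − 1 = 1/0.57 + 1/0.42 − 1 = 3.135.
T₁⁴ − T₂⁴ = 9.68×10^12 − 4.01×10^11 = 9.28×10^12 K⁴.
q = 5.67×10⁻⁸ × 9.28×10^12 / 3.135 = 1.68×10^5 W/m².

q ≈ 1.68×10^5 W/m²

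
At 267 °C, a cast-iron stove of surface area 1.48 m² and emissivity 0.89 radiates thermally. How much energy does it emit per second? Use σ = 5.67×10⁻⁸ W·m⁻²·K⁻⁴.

267 °C = 540 K.
P = εσAT⁴ = 0.89 × 5.67×10⁻⁸ × 1.48 × (540)⁴ = 0.89 × 5.67×10⁻⁸ × 1.48 × 8.50×10^10.
P = 6350 W.

P ≈ 6350 W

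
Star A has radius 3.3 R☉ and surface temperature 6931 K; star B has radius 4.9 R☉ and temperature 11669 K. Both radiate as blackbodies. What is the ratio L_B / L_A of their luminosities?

L = 4πR²σT⁴ ∝ R²T⁴, so L_B/L_A = (4.9/3.3)² × (11669/6931)⁴ = 2.20 × 8.03 = 17.7.

L_B/L_A ≈ 17.7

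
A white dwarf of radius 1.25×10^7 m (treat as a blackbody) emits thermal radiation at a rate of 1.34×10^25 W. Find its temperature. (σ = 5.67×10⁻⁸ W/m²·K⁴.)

T ≈ 18600 K

A = 4πr² = 4π × (1.25×10^7)² = 1.96×10^15 m².
From P = σAT⁴, T = (P / σA)^(1/4) = (1.34×10^25 / (5.67×10⁻⁸ × 1.96×10^15))^(1/4).
T = (1.20×10^17)^(1/4) = 18600 K.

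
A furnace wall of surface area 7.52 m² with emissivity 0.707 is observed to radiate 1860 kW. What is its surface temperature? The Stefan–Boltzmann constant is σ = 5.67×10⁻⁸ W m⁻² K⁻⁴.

T ≈ 1580 K

From P = εσAT⁴, T = (P / εσA)^(1/4) = (1.86×10^6 / (0.707 × 5.67×10⁻⁸ × 7.52))^(1/4).
T = (6.17×10^12)^(1/4) = 1580 K.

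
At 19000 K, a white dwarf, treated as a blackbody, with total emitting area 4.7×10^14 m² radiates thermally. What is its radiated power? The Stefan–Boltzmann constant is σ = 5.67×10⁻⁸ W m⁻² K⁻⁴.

P = σAT⁴ = 5.67×10⁻⁸ × 4.70×10^14 × (19000)⁴ = 5.67×10⁻⁸ × 4.70×10^14 × 1.30×10^17.
P = 3.47×10^24 W.

P ≈ 3.47×10^24 W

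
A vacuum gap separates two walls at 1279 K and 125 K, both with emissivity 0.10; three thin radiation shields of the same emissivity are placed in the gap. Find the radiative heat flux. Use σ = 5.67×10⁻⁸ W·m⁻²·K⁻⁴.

q ≈ 2000 W/m²

Each of the 4 gaps contributes resistance (2/ε − 1) = 2/0.10 − 1 = 19.00; total = 76.00.
q = σ(T₁⁴ − T₂⁴) / 76.00 = 5.67×10⁻⁸ × 2.68×10^12 / 76.00 = 2000 W/m².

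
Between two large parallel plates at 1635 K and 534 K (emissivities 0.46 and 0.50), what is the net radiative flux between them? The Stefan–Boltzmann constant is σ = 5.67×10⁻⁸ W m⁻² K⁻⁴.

For two large parallel gray plates, q = σ(T₁⁴ − T₂⁴) / (1/ε₁ + 1/ε₂ − 1).
1/ε₁ + 1/ε₂ − 1 = 1/0.46 + 1/0.50 − 1 = 3.174.
T₁⁴ − T₂⁴ = 7.15×10^12 − 8.13×10^10 = 7.06×10^12 K⁴.
q = 5.67×10⁻⁸ × 7.06×10^12 / 3.174 = 1.26×10^5 W/m².

q ≈ 1.26×10^5 W/m²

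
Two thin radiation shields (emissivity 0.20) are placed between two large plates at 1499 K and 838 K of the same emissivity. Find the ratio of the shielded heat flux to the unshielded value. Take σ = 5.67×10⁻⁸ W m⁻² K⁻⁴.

With N identical shields there are N+1 = 3 gaps in series, each with the same radiative resistance, so the flux falls to 1/(N+1) of its unshielded value.

ratio ≈ 0.333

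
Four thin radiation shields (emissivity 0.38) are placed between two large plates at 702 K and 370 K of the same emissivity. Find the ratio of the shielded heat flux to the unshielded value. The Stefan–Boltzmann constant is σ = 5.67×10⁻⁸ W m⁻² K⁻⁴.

ratio ≈ 0.200

With N identical shields there are N+1 = 5 gaps in series, each with the same radiative resistance, so the flux falls to 1/(N+1) of its unshielded value.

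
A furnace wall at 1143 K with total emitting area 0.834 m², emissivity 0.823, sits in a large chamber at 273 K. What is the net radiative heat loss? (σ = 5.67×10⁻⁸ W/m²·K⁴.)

Q = εσA(T⁴ − T_s⁴). T⁴ − T_s⁴ = (1143)⁴ − (273)⁴ = 1.71×10^12 − 5.55×10^9 = 1.70×10^12 K⁴.
Q = 0.823 × 5.67×10⁻⁸ × 0.834 × 1.70×10^12 = 66200 W.

Q ≈ 66200 W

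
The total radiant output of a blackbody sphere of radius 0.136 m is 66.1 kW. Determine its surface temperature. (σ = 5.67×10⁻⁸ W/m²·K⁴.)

T ≈ 1500 K

A = 4πr² = 4π × (0.136)² = 0.232 m².
From P = σAT⁴, T = (P / σA)^(1/4) = (66100 / (5.67×10⁻⁸ × 0.232))^(1/4).
T = (5.02×10^12)^(1/4) = 1500 K.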